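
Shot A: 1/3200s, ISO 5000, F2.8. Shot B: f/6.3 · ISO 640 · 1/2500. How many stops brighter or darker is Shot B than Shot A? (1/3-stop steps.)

Aperture: f/2.8 → f/3.2 → f/3.5 → f/4 → f/4.5 → f/5 → f/5.6 → f/6.3 — 2 1/3 stops smaller aperture (darker).
Shutter speed: 1/3200 → 1/2500 — 1/3 stop longer (brighter).
ISO: 5000 → 4000 → 3200 → 2500 → 2000 → 1600 → 1250 → 1000 → 800 → 640 — 3 stops dropped (darker).
Net: −2 1/3 +1/3 −3 = −5 stops.

5 stops darker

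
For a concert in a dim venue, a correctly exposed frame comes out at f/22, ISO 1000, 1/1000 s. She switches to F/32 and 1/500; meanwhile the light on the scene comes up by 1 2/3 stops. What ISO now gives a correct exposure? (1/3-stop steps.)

Scene light: 1 2/3 stops brighter.
Aperture: f/22 → f/25 → f/29 → f/32 — 1 stop smaller aperture (darker).
Shutter speed: 1/1000 → 1/800 → 1/640 → 1/500 — 1 stop slower (brighter).
Net so far: 1 2/3 stops brighter. ISO: 1000 → 800 → 640 → 500 → 400 → 320.

ISO 320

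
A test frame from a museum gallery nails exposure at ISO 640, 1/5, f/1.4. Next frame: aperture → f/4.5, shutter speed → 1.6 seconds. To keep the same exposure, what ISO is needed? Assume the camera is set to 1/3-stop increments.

Aperture: f/1.4 → f/1.6 → f/1.8 → f/2 → f/2.2 → f/2.5 → f/2.8 → f/3.2 → f/3.5 → f/4 → f/4.5 — 3 1/3 stops smaller aperture (darker).
Shutter speed: 1/5 → 1/4 → 0.3 → 0.4 → 0.5 → 0.6 → 0.8 → 1 → 1.3 → 1.6 — 3 stops longer (brighter).
Net change so far: 1/3 stop darker. Offset with the ISO: 640 → 800.

ISO 800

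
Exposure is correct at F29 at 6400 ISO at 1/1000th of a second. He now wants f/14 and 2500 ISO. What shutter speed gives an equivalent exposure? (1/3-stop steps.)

1/1600s

Aperture: f/29 → f/25 → f/22 → f/20 → f/18 → f/16 → f/14 — 2 stops opened up (brighter).
ISO: 6400 → 5000 → 4000 → 3200 → 2500 — 1 1/3 stops lower (darker).
Net change so far: 2/3 stop brighter. Offset with the shutter speed: 1/1000 → 1/1250 → 1/1600.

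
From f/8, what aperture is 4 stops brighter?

Aperture: f/8 → f/5.6 → f/4 → f/2.8 → f/2 — 4 stops wider (brighter).

f/2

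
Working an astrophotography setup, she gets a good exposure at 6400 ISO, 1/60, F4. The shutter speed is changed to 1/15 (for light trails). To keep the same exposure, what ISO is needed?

ISO 1600

Shutter speed: 1/60 → 1/30 → 1/15 — 2 stops longer (brighter).
Need 2 stops darker from the ISO: 6400 → 3200 → 1600.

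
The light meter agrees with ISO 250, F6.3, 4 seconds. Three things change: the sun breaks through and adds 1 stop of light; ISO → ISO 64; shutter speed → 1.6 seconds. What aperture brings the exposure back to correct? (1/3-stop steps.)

f/2.8

Scene light: 1 stop brighter.
ISO: 250 → 200 → 160 → 125 → 100 → 80 → 64 — 2 stops dropped (darker).
Shutter speed: 4 → 3.2 → 2.5 → 2 → 1.6 — 1 1/3 stops shorter (darker).
Net so far: 2 1/3 stops darker. Aperture: f/6.3 → f/5.6 → f/5 → f/4.5 → f/4 → f/3.5 → f/3.2 → f/2.8.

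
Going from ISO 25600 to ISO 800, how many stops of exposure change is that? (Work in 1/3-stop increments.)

25600 → 20000 → 16000 → 12800 → 10000 → 8000 → 6400 → 5000 → 4000 → 3200 → 2500 → 2000 → 1600 → 1250 → 1000 → 800 — count the steps: 15 third-stops = 5 stops.

5 stops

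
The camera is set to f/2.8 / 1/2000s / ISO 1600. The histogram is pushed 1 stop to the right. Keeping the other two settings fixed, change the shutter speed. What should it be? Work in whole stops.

1/4000s

Overexposed by 1 stop → need 1 stop darker.
Shutter speed: 1/2000 → 1/4000.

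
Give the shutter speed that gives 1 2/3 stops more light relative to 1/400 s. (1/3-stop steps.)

Shutter speed: 1/400 → 1/320 → 1/250 → 1/200 → 1/160 → 1/125 — 1 2/3 stops longer (brighter).

1/125s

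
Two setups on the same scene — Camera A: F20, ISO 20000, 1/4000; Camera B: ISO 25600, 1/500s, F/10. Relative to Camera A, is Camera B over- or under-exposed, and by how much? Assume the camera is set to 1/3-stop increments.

Aperture: f/20 → f/18 → f/16 → f/14 → f/13 → f/11 → f/10 — 2 stops larger aperture (brighter).
Shutter speed: 1/4000 → 1/3200 → 1/2500 → 1/2000 → 1/1600 → 1/1250 → 1/1000 → 1/800 → 1/640 → 1/500 — 3 stops longer (brighter).
ISO: 20000 → 25600 — 1/3 stop higher (brighter).
Net: +2 +3 +1/3 = +5 1/3 stops.

5 1/3 stops brighter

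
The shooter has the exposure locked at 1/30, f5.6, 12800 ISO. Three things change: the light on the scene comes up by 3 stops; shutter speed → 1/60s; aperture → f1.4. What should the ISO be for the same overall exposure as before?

Scene light: 3 stops brighter.
Shutter speed: 1/30 → 1/60 — 1 stop shorter (darker).
Aperture: f/5.6 → f/4 → f/2.8 → f/2 → f/1.4 — 4 stops wider (brighter).
Net so far: 6 stops brighter. ISO: 12800 → 6400 → 3200 → 1600 → 800 → 400 → 200.

ISO 200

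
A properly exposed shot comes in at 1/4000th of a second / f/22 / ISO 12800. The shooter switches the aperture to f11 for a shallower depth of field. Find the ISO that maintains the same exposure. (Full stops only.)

ISO 3200

Aperture: f/22 → f/16 → f/11 — 2 stops opened up (brighter).
Need 2 stops darker from the ISO: 12800 → 6400 → 3200.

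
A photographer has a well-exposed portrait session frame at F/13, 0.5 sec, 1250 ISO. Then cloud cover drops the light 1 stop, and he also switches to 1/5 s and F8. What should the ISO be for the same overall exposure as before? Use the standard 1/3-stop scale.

ISO 2500

Scene light: 1 stop darker.
Shutter speed: 0.5 → 0.4 → 0.3 → 1/4 → 1/5 — 1 1/3 stops faster (darker).
Aperture: f/13 → f/11 → f/10 → f/9 → f/8 — 1 1/3 stops opened up (brighter).
Net so far: 1 stop darker. ISO: 1250 → 1600 → 2000 → 2500.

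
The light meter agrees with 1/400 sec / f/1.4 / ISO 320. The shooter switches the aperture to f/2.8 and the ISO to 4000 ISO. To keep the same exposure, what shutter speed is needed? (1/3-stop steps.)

1/1250s

Aperture: f/1.4 → f/1.6 → f/1.8 → f/2 → f/2.2 → f/2.5 → f/2.8 — 2 stops smaller aperture (darker).
ISO: 320 → 400 → 500 → 640 → 800 → 1000 → 1250 → 1600 → 2000 → 2500 → 3200 → 4000 — 3 2/3 stops higher (brighter).
Net change so far: 1 2/3 stops brighter. Offset with the shutter speed: 1/400 → 1/500 → 1/640 → 1/800 → 1/1000 → 1/1250.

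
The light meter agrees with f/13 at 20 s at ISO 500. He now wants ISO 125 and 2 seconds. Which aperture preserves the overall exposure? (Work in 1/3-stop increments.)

f/2

ISO: 500 → 400 → 320 → 250 → 200 → 160 → 125 — 2 stops lower (darker).
Shutter speed: 20 → 15 → 13 → 10 → 8 → 6 → 5 → 4 → 3.2 → 2.5 → 2 — 3 1/3 stops faster (darker).
Net change so far: 5 1/3 stops darker. Offset with the aperture: f/13 → f/11 → f/10 → f/9 → f/8 → f/7.1 → f/6.3 → f/5.6 → f/5 → f/4.5 → f/4 → f/3.5 → f/3.2 → f/2.8 → f/2.5 → f/2.2 → f/2.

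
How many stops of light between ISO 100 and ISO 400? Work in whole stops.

100 → 200 → 400 — count the steps: 2 stops.

2 stops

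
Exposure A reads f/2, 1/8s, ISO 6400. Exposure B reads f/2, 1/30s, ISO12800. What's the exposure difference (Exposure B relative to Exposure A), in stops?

1 stop darker

Aperture: unchanged.
Shutter speed: 1/8 → 1/15 → 1/30 — 2 stops faster (darker).
ISO: 6400 → 12800 — 1 stop raised (brighter).
Net: −2 +1 = −1 stop.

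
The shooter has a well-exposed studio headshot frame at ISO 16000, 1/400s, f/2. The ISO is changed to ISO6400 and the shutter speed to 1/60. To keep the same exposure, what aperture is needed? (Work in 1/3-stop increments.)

f/3.2

ISO: 16000 → 12800 → 10000 → 8000 → 6400 — 1 1/3 stops dropped (darker).
Shutter speed: 1/400 → 1/320 → 1/250 → 1/200 → 1/160 → 1/125 → 1/100 → 1/80 → 1/60 — 2 2/3 stops longer (brighter).
Net change so far: 1 1/3 stops brighter. Offset with the aperture: f/2 → f/2.2 → f/2.5 → f/2.8 → f/3.2.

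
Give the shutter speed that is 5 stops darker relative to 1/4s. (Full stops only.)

Shutter speed: 1/4 → 1/8 → 1/15 → 1/30 → 1/60 → 1/125 — 5 stops shorter (darker).

1/125s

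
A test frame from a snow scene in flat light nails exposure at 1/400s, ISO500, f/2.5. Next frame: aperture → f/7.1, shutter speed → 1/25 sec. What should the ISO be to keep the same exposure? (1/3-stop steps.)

ISO 250

Aperture: f/2.5 → f/2.8 → f/3.2 → f/3.5 → f/4 → f/4.5 → f/5 → f/5.6 → f/6.3 → f/7.1 — 3 stops stopped down (darker).
Shutter speed: 1/400 → 1/320 → 1/250 → 1/200 → 1/160 → 1/125 → 1/100 → 1/80 → 1/60 → 1/50 → 1/40 → 1/30 → 1/25 — 4 stops longer (brighter).
Net change so far: 1 stop brighter. Offset with the ISO: 500 → 400 → 320 → 250.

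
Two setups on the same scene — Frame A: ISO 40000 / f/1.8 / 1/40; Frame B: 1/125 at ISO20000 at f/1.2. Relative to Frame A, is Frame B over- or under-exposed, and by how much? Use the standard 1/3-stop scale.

1 2/3 stops darker

Aperture: f/1.8 → f/1.6 → f/1.4 → f/1.2 — 1 stop larger aperture (brighter).
Shutter speed: 1/40 → 1/50 → 1/60 → 1/80 → 1/100 → 1/125 — 1 2/3 stops shorter (darker).
ISO: 40000 → 32000 → 25600 → 20000 — 1 stop lower (darker).
Net: +1 −1 2/3 −1 = −1 2/3 stops.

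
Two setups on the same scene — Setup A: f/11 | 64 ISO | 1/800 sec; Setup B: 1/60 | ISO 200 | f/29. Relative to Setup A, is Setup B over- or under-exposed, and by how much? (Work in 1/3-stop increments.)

Aperture: f/11 → f/13 → f/14 → f/16 → f/18 → f/20 → f/22 → f/25 → f/29 — 2 2/3 stops smaller aperture (darker).
Shutter speed: 1/800 → 1/640 → 1/500 → 1/400 → 1/320 → 1/250 → 1/200 → 1/160 → 1/125 → 1/100 → 1/80 → 1/60 — 3 2/3 stops longer (brighter).
ISO: 64 → 80 → 100 → 125 → 160 → 200 — 1 2/3 stops higher (brighter).
Net: −2 2/3 +3 2/3 +1 2/3 = +2 2/3 stops.

2 2/3 stops brighter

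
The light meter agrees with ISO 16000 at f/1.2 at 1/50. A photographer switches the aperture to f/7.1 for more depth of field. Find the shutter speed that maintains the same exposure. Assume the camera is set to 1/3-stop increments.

Aperture: f/1.2 → f/1.4 → f/1.6 → f/1.8 → f/2 → f/2.2 → f/2.5 → f/2.8 → f/3.2 → f/3.5 → f/4 → f/4.5 → f/5 → f/5.6 → f/6.3 → f/7.1 — 5 stops smaller aperture (darker).
Need 5 stops brighter from the shutter speed: 1/50 → 1/40 → 1/30 → 1/25 → 1/20 → 1/15 → 1/13 → 1/10 → 1/8 → 1/6 → 1/5 → 1/4 → 0.3 → 0.4 → 0.5 → 0.6.

0.6 s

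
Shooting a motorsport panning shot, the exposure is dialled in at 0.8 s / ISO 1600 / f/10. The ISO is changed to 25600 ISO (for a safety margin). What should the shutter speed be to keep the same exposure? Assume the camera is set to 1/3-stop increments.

ISO: 1600 → 2000 → 2500 → 3200 → 4000 → 5000 → 6400 → 8000 → 10000 → 12800 → 16000 → 20000 → 25600 — 4 stops higher (brighter).
Need 4 stops darker from the shutter speed: 0.8 → 0.6 → 0.5 → 0.4 → 0.3 → 1/4 → 1/5 → 1/6 → 1/8 → 1/10 → 1/13 → 1/15 → 1/20.

1/20s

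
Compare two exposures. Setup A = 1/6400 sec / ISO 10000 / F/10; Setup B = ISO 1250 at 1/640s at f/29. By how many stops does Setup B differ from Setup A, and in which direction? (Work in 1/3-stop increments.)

2 2/3 stops darker

Aperture: f/10 → f/11 → f/13 → f/14 → f/16 → f/18 → f/20 → f/22 → f/25 → f/29 — 3 stops smaller aperture (darker).
Shutter speed: 1/6400 → 1/5000 → 1/4000 → 1/3200 → 1/2500 → 1/2000 → 1/1600 → 1/1250 → 1/1000 → 1/800 → 1/640 — 3 1/3 stops slower (brighter).
ISO: 10000 → 8000 → 6400 → 5000 → 4000 → 3200 → 2500 → 2000 → 1600 → 1250 — 3 stops dropped (darker).
Net: −3 +3 1/3 −3 = −2 2/3 stops.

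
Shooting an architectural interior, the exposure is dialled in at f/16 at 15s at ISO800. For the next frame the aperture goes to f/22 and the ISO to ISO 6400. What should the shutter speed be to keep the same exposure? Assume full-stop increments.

4 s

Aperture: f/16 → f/22 — 1 stop smaller aperture (darker).
ISO: 800 → 1600 → 3200 → 6400 — 3 stops higher (brighter).
Net change so far: 2 stops brighter. Offset with the shutter speed: 15 → 8 → 4.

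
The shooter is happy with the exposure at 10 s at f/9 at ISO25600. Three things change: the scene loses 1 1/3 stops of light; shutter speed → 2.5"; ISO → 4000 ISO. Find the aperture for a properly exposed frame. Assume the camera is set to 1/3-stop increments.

f/1.1

Scene light: 1 1/3 stops darker.
Shutter speed: 10 → 8 → 6 → 5 → 4 → 3.2 → 2.5 — 2 stops shorter (darker).
ISO: 25600 → 20000 → 16000 → 12800 → 10000 → 8000 → 6400 → 5000 → 4000 — 2 2/3 stops dropped (darker).
Net so far: 6 stops darker. Aperture: f/9 → f/8 → f/7.1 → f/6.3 → f/5.6 → f/5 → f/4.5 → f/4 → f/3.5 → f/3.2 → f/2.8 → f/2.5 → f/2.2 → f/2 → f/1.8 → f/1.6 → f/1.4 → f/1.2 → f/1.1.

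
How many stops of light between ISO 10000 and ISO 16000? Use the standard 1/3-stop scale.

2/3 stop

10000 → 12800 → 16000 — count the steps: 2 third-stops = 2/3 stop.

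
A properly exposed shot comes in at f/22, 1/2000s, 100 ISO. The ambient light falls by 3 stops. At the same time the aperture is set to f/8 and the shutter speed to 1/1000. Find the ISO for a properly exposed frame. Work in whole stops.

ISO 50

Scene light: 3 stops darker.
Aperture: f/22 → f/16 → f/11 → f/8 — 3 stops larger aperture (brighter).
Shutter speed: 1/2000 → 1/1000 — 1 stop longer (brighter).
Net so far: 1 stop brighter. ISO: 100 → 50.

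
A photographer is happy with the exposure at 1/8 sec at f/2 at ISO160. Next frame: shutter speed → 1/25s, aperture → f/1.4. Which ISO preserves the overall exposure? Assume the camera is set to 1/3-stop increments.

Shutter speed: 1/8 → 1/10 → 1/13 → 1/15 → 1/20 → 1/25 — 1 2/3 stops shorter (darker).
Aperture: f/2 → f/1.8 → f/1.6 → f/1.4 — 1 stop wider (brighter).
Net change so far: 2/3 stop darker. Offset with the ISO: 160 → 200 → 250.

ISO 250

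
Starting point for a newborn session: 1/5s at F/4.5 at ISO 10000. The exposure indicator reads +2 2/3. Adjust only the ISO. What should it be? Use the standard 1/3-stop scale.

Overexposed by 2 2/3 stops → need 2 2/3 stops darker.
ISO: 10000 → 8000 → 6400 → 5000 → 4000 → 3200 → 2500 → 2000 → 1600.

ISO 1600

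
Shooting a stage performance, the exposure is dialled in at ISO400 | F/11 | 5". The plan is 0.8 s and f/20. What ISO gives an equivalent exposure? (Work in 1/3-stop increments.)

Shutter speed: 5 → 4 → 3.2 → 2.5 → 2 → 1.6 → 1.3 → 1 → 0.8 — 2 2/3 stops faster (darker).
Aperture: f/11 → f/13 → f/14 → f/16 → f/18 → f/20 — 1 2/3 stops narrower (darker).
Net change so far: 4 1/3 stops darker. Offset with the ISO: 400 → 500 → 640 → 800 → 1000 → 1250 → 1600 → 2000 → 2500 → 3200 → 4000 → 5000 → 6400 → 8000.

ISO 8000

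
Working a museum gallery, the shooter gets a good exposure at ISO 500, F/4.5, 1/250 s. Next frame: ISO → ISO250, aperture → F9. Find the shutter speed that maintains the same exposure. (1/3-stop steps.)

ISO: 500 → 400 → 320 → 250 — 1 stop dropped (darker).
Aperture: f/4.5 → f/5 → f/5.6 → f/6.3 → f/7.1 → f/8 → f/9 — 2 stops stopped down (darker).
Net change so far: 3 stops darker. Offset with the shutter speed: 1/250 → 1/200 → 1/160 → 1/125 → 1/100 → 1/80 → 1/60 → 1/50 → 1/40 → 1/30.

1/30s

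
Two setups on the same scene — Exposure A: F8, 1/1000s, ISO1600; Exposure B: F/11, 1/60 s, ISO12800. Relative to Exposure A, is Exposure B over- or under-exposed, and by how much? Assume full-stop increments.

6 stops brighter

Aperture: f/8 → f/11 — 1 stop stopped down (darker).
Shutter speed: 1/1000 → 1/500 → 1/250 → 1/125 → 1/60 — 4 stops slower (brighter).
ISO: 1600 → 3200 → 6400 → 12800 — 3 stops higher (brighter).
Net: −1 +4 +3 = +6 stops.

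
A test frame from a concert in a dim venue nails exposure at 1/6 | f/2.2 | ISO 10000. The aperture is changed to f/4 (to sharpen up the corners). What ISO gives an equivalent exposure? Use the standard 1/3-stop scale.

Aperture: f/2.2 → f/2.5 → f/2.8 → f/3.2 → f/3.5 → f/4 — 1 2/3 stops smaller aperture (darker).
Need 1 2/3 stops brighter from the ISO: 10000 → 12800 → 16000 → 20000 → 25600 → 32000.

ISO 32000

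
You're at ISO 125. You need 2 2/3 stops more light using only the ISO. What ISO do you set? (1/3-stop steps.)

ISO 800

ISO: 125 → 160 → 200 → 250 → 320 → 400 → 500 → 640 → 800 — 2 2/3 stops raised (brighter).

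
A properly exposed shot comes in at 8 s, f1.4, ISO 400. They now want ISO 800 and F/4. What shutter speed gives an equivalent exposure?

30 s

ISO: 400 → 800 — 1 stop higher (brighter).
Aperture: f/1.4 → f/2 → f/2.8 → f/4 — 3 stops smaller aperture (darker).
Net change so far: 2 stops darker. Offset with the shutter speed: 8 → 15 → 30.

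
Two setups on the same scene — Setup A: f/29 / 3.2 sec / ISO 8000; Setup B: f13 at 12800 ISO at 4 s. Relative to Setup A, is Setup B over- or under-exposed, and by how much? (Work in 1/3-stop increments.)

3 1/3 stops brighter

Aperture: f/29 → f/25 → f/22 → f/20 → f/18 → f/16 → f/14 → f/13 — 2 1/3 stops opened up (brighter).
Shutter speed: 3.2 → 4 — 1/3 stop longer (brighter).
ISO: 8000 → 10000 → 12800 — 2/3 stop raised (brighter).
Net: +2 1/3 +1/3 +2/3 = +3 1/3 stops.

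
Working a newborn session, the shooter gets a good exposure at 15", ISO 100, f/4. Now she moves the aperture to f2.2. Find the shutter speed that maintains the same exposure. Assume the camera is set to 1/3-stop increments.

5 s

Aperture: f/4 → f/3.5 → f/3.2 → f/2.8 → f/2.5 → f/2.2 — 1 2/3 stops opened up (brighter).
Need 1 2/3 stops darker from the shutter speed: 15 → 13 → 10 → 8 → 6 → 5.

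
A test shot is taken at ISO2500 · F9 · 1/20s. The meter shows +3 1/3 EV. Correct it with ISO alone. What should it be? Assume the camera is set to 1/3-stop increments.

ISO 250

Overexposed by 3 1/3 stops → need 3 1/3 stops darker.
ISO: 2500 → 2000 → 1600 → 1250 → 1000 → 800 → 640 → 500 → 400 → 320 → 250.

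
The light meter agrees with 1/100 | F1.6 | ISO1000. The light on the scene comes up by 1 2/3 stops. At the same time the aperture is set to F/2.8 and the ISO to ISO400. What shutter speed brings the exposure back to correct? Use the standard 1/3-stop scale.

Scene light: 1 2/3 stops brighter.
Aperture: f/1.6 → f/1.8 → f/2 → f/2.2 → f/2.5 → f/2.8 — 1 2/3 stops narrower (darker).
ISO: 1000 → 800 → 640 → 500 → 400 — 1 1/3 stops dropped (darker).
Net so far: 1 1/3 stops darker. Shutter speed: 1/100 → 1/80 → 1/60 → 1/50 → 1/40.

1/40s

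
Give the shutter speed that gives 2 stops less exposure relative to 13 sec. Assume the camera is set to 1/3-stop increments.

3.2 s

Shutter speed: 13 → 10 → 8 → 6 → 5 → 4 → 3.2 — 2 stops shorter (darker).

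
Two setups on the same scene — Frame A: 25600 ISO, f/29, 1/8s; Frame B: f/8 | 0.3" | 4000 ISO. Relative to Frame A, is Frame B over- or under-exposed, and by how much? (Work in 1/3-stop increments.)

2 1/3 stops brighter

Aperture: f/29 → f/25 → f/22 → f/20 → f/18 → f/16 → f/14 → f/13 → f/11 → f/10 → f/9 → f/8 — 3 2/3 stops larger aperture (brighter).
Shutter speed: 1/8 → 1/6 → 1/5 → 1/4 → 0.3 — 1 1/3 stops longer (brighter).
ISO: 25600 → 20000 → 16000 → 12800 → 10000 → 8000 → 6400 → 5000 → 4000 — 2 2/3 stops lower (darker).
Net: +3 2/3 +1 1/3 −2 2/3 = +2 1/3 stops.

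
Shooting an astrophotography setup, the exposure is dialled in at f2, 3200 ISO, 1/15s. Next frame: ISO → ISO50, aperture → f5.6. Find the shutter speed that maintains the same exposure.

30 s

ISO: 3200 → 1600 → 800 → 400 → 200 → 100 → 50 — 6 stops lower (darker).
Aperture: f/2 → f/2.8 → f/4 → f/5.6 — 3 stops stopped down (darker).
Net change so far: 9 stops darker. Offset with the shutter speed: 1/15 → 1/8 → 1/4 → 1/2 → 1 → 2 → 4 → 8 → 15 → 30.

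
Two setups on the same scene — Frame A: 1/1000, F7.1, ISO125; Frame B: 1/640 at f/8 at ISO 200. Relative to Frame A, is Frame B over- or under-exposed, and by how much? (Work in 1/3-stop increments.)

Aperture: f/7.1 → f/8 — 1/3 stop stopped down (darker).
Shutter speed: 1/1000 → 1/800 → 1/640 — 2/3 stop slower (brighter).
ISO: 125 → 160 → 200 — 2/3 stop raised (brighter).
Net: −1/3 +2/3 +2/3 = +1 stop.

1 stop brighter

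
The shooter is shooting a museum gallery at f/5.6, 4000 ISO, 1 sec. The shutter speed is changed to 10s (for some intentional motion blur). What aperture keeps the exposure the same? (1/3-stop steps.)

Shutter speed: 1 → 1.3 → 1.6 → 2 → 2.5 → 3.2 → 4 → 5 → 6 → 8 → 10 — 3 1/3 stops slower (brighter).
Need 3 1/3 stops darker from the aperture: f/5.6 → f/6.3 → f/7.1 → f/8 → f/9 → f/10 → f/11 → f/13 → f/14 → f/16 → f/18.

f/18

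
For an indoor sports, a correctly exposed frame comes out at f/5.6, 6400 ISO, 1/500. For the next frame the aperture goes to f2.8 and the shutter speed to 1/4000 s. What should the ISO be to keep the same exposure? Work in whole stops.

Aperture: f/5.6 → f/4 → f/2.8 — 2 stops opened up (brighter).
Shutter speed: 1/500 → 1/1000 → 1/2000 → 1/4000 — 3 stops shorter (darker).
Net change so far: 1 stop darker. Offset with the ISO: 6400 → 12800.

ISO 12800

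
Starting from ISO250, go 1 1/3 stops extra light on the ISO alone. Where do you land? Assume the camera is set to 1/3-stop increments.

ISO: 250 → 320 → 400 → 500 → 640 — 1 1/3 stops raised (brighter).

ISO 640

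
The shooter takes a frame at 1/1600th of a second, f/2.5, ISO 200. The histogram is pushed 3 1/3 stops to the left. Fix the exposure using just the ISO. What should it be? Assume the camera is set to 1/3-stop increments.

ISO 2000

Underexposed by 3 1/3 stops → need 3 1/3 stops brighter.
ISO: 200 → 250 → 320 → 400 → 500 → 640 → 800 → 1000 → 1250 → 1600 → 2000.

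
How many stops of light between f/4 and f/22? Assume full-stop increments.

5 stops

f/4 → f/5.6 → f/8 → f/11 → f/16 → f/22 — count the steps: 5 stops.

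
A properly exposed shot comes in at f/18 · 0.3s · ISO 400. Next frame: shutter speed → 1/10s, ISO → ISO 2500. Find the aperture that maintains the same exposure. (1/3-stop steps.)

f/25

Shutter speed: 0.3 → 1/4 → 1/5 → 1/6 → 1/8 → 1/10 — 1 2/3 stops faster (darker).
ISO: 400 → 500 → 640 → 800 → 1000 → 1250 → 1600 → 2000 → 2500 — 2 2/3 stops higher (brighter).
Net change so far: 1 stop brighter. Offset with the aperture: f/18 → f/20 → f/22 → f/25.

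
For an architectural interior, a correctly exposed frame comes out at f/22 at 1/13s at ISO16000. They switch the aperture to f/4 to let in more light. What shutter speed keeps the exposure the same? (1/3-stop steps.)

Aperture: f/22 → f/20 → f/18 → f/16 → f/14 → f/13 → f/11 → f/10 → f/9 → f/8 → f/7.1 → f/6.3 → f/5.6 → f/5 → f/4.5 → f/4 — 5 stops opened up (brighter).
Need 5 stops darker from the shutter speed: 1/13 → 1/15 → 1/20 → 1/25 → 1/30 → 1/40 → 1/50 → 1/60 → 1/80 → 1/100 → 1/125 → 1/160 → 1/200 → 1/250 → 1/320 → 1/400.

1/400s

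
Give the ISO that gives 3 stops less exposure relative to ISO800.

ISO: 800 → 400 → 200 → 100 — 3 stops dropped (darker).

ISO 100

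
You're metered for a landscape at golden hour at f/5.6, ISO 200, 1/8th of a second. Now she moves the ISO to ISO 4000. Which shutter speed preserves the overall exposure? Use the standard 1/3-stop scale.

ISO: 200 → 250 → 320 → 400 → 500 → 640 → 800 → 1000 → 1250 → 1600 → 2000 → 2500 → 3200 → 4000 — 4 1/3 stops higher (brighter).
Need 4 1/3 stops darker from the shutter speed: 1/8 → 1/10 → 1/13 → 1/15 → 1/20 → 1/25 → 1/30 → 1/40 → 1/50 → 1/60 → 1/80 → 1/100 → 1/125 → 1/160.

1/160s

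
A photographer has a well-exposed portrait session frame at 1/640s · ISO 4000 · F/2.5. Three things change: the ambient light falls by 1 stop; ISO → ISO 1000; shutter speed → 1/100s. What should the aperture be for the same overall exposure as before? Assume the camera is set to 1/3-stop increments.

Scene light: 1 stop darker.
ISO: 4000 → 3200 → 2500 → 2000 → 1600 → 1250 → 1000 — 2 stops dropped (darker).
Shutter speed: 1/640 → 1/500 → 1/400 → 1/320 → 1/250 → 1/200 → 1/160 → 1/125 → 1/100 — 2 2/3 stops longer (brighter).
Net so far: 1/3 stop darker. Aperture: f/2.5 → f/2.2.

f/2.2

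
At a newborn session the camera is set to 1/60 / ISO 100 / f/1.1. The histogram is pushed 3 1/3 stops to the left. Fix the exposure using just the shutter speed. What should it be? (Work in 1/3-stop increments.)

Underexposed by 3 1/3 stops → need 3 1/3 stops brighter.
Shutter speed: 1/60 → 1/50 → 1/40 → 1/30 → 1/25 → 1/20 → 1/15 → 1/13 → 1/10 → 1/8 → 1/6.

1/6s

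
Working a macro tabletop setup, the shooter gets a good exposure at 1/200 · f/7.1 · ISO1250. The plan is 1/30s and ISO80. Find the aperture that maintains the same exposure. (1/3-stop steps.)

f/4.5

Shutter speed: 1/200 → 1/160 → 1/125 → 1/100 → 1/80 → 1/60 → 1/50 → 1/40 → 1/30 — 2 2/3 stops longer (brighter).
ISO: 1250 → 1000 → 800 → 640 → 500 → 400 → 320 → 250 → 200 → 160 → 125 → 100 → 80 — 4 stops dropped (darker).
Net change so far: 1 1/3 stops darker. Offset with the aperture: f/7.1 → f/6.3 → f/5.6 → f/5 → f/4.5.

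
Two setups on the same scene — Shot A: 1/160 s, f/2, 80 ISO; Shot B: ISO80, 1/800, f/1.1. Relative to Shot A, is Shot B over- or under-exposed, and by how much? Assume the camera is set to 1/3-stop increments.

2/3 stop darker

Aperture: f/2 → f/1.8 → f/1.6 → f/1.4 → f/1.2 → f/1.1 — 1 2/3 stops wider (brighter).
Shutter speed: 1/160 → 1/200 → 1/250 → 1/320 → 1/400 → 1/500 → 1/640 → 1/800 — 2 1/3 stops faster (darker).
ISO: unchanged.
Net: +1 2/3 −2 1/3 = −2/3 stops.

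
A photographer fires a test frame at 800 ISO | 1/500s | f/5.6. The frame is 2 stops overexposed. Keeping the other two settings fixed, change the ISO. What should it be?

Overexposed by 2 stops → need 2 stops darker.
ISO: 800 → 400 → 200.

ISO 200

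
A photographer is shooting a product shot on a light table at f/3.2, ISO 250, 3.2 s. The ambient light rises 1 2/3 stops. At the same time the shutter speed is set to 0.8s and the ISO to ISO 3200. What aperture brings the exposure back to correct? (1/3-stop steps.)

Scene light: 1 2/3 stops brighter.
Shutter speed: 3.2 → 2.5 → 2 → 1.6 → 1.3 → 1 → 0.8 — 2 stops faster (darker).
ISO: 250 → 320 → 400 → 500 → 640 → 800 → 1000 → 1250 → 1600 → 2000 → 2500 → 3200 — 3 2/3 stops raised (brighter).
Net so far: 3 1/3 stops brighter. Aperture: f/3.2 → f/3.5 → f/4 → f/4.5 → f/5 → f/5.6 → f/6.3 → f/7.1 → f/8 → f/9 → f/10.

f/10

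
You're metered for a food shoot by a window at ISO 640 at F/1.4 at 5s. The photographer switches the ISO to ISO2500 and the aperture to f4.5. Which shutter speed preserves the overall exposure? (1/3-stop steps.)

13 s

ISO: 640 → 800 → 1000 → 1250 → 1600 → 2000 → 2500 — 2 stops higher (brighter).
Aperture: f/1.4 → f/1.6 → f/1.8 → f/2 → f/2.2 → f/2.5 → f/2.8 → f/3.2 → f/3.5 → f/4 → f/4.5 — 3 1/3 stops stopped down (darker).
Net change so far: 1 1/3 stops darker. Offset with the shutter speed: 5 → 6 → 8 → 10 → 13.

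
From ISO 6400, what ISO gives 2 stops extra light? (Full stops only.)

ISO 25600

ISO: 6400 → 12800 → 25600 — 2 stops higher (brighter).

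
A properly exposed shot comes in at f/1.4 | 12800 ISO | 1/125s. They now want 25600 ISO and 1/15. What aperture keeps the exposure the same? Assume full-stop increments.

f/5.6

ISO: 12800 → 25600 — 1 stop higher (brighter).
Shutter speed: 1/125 → 1/60 → 1/30 → 1/15 — 3 stops slower (brighter).
Net change so far: 4 stops brighter. Offset with the aperture: f/1.4 → f/2 → f/2.8 → f/4 → f/5.6.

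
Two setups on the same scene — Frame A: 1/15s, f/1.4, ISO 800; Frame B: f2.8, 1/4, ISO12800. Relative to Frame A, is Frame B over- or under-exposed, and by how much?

4 stops brighter

Aperture: f/1.4 → f/2 → f/2.8 — 2 stops stopped down (darker).
Shutter speed: 1/15 → 1/8 → 1/4 — 2 stops slower (brighter).
ISO: 800 → 1600 → 3200 → 6400 → 12800 — 4 stops higher (brighter).
Net: −2 +2 +4 = +4 stops.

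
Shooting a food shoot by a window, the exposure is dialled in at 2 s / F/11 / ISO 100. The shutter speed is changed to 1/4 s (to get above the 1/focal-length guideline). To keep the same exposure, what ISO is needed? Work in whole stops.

Shutter speed: 2 → 1 → 1/2 → 1/4 — 3 stops shorter (darker).
Need 3 stops brighter from the ISO: 100 → 200 → 400 → 800.

ISO 800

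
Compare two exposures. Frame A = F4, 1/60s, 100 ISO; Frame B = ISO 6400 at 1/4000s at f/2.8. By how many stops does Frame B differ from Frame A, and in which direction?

Aperture: f/4 → f/2.8 — 1 stop larger aperture (brighter).
Shutter speed: 1/60 → 1/125 → 1/250 → 1/500 → 1/1000 → 1/2000 → 1/4000 — 6 stops shorter (darker).
ISO: 100 → 200 → 400 → 800 → 1600 → 3200 → 6400 — 6 stops higher (brighter).
Net: +1 −6 +6 = +1 stop.

1 stop brighter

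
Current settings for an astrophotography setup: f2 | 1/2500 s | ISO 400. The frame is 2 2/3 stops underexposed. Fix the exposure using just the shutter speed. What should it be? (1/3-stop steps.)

1/400s

Underexposed by 2 2/3 stops → need 2 2/3 stops brighter.
Shutter speed: 1/2500 → 1/2000 → 1/1600 → 1/1250 → 1/1000 → 1/800 → 1/640 → 1/500 → 1/400.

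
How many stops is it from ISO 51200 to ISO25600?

51200 → 25600 — count the steps: 1 stop.

1 stop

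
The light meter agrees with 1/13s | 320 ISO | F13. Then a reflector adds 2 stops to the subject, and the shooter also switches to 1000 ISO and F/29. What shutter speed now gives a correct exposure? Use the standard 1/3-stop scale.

Scene light: 2 stops brighter.
ISO: 320 → 400 → 500 → 640 → 800 → 1000 — 1 2/3 stops raised (brighter).
Aperture: f/13 → f/14 → f/16 → f/18 → f/20 → f/22 → f/25 → f/29 — 2 1/3 stops narrower (darker).
Net so far: 1 1/3 stops brighter. Shutter speed: 1/13 → 1/15 → 1/20 → 1/25 → 1/30.

1/30s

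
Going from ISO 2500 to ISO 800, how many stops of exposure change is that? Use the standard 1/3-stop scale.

1 2/3 stops

2500 → 2000 → 1600 → 1250 → 1000 → 800 — count the steps: 5 third-stops = 1 2/3 stops.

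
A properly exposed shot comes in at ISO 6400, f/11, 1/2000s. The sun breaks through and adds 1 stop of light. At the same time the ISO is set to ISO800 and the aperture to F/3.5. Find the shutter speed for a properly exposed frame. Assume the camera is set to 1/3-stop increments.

1/5000s

Scene light: 1 stop brighter.
ISO: 6400 → 5000 → 4000 → 3200 → 2500 → 2000 → 1600 → 1250 → 1000 → 800 — 3 stops lower (darker).
Aperture: f/11 → f/10 → f/9 → f/8 → f/7.1 → f/6.3 → f/5.6 → f/5 → f/4.5 → f/4 → f/3.5 — 3 1/3 stops wider (brighter).
Net so far: 1 1/3 stops brighter. Shutter speed: 1/2000 → 1/2500 → 1/3200 → 1/4000 → 1/5000.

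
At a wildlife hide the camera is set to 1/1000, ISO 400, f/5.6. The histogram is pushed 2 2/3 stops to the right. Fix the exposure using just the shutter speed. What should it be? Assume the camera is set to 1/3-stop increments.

1/6400s

Overexposed by 2 2/3 stops → need 2 2/3 stops darker.
Shutter speed: 1/1000 → 1/1250 → 1/1600 → 1/2000 → 1/2500 → 1/3200 → 1/4000 → 1/5000 → 1/6400.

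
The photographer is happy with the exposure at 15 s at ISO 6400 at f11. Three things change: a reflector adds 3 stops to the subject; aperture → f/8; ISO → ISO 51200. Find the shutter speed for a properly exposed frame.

Scene light: 3 stops brighter.
Aperture: f/11 → f/8 — 1 stop opened up (brighter).
ISO: 6400 → 12800 → 25600 → 51200 — 3 stops higher (brighter).
Net so far: 7 stops brighter. Shutter speed: 15 → 8 → 4 → 2 → 1 → 1/2 → 1/4 → 1/8.

1/8s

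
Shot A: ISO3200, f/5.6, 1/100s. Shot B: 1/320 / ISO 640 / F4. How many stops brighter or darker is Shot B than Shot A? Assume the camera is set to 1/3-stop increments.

Aperture: f/5.6 → f/5 → f/4.5 → f/4 — 1 stop opened up (brighter).
Shutter speed: 1/100 → 1/125 → 1/160 → 1/200 → 1/250 → 1/320 — 1 2/3 stops shorter (darker).
ISO: 3200 → 2500 → 2000 → 1600 → 1250 → 1000 → 800 → 640 — 2 1/3 stops lower (darker).
Net: +1 −1 2/3 −2 1/3 = −3 stops.

3 stops darker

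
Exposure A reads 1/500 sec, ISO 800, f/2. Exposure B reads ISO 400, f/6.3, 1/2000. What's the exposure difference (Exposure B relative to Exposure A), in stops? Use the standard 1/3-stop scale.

6 1/3 stops darker

Aperture: f/2 → f/2.2 → f/2.5 → f/2.8 → f/3.2 → f/3.5 → f/4 → f/4.5 → f/5 → f/5.6 → f/6.3 — 3 1/3 stops narrower (darker).
Shutter speed: 1/500 → 1/640 → 1/800 → 1/1000 → 1/1250 → 1/1600 → 1/2000 — 2 stops shorter (darker).
ISO: 800 → 640 → 500 → 400 — 1 stop lower (darker).
Net: −3 1/3 −2 −1 = −6 1/3 stops.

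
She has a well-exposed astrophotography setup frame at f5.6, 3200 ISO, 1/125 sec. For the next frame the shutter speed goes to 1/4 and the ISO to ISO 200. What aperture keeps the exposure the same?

f/8

Shutter speed: 1/125 → 1/60 → 1/30 → 1/15 → 1/8 → 1/4 — 5 stops longer (brighter).
ISO: 3200 → 1600 → 800 → 400 → 200 — 4 stops dropped (darker).
Net change so far: 1 stop brighter. Offset with the aperture: f/5.6 → f/8.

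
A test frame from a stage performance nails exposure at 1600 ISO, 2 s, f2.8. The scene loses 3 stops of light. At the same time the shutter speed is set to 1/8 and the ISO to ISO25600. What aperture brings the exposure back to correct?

f/1.0

Scene light: 3 stops darker.
Shutter speed: 2 → 1 → 1/2 → 1/4 → 1/8 — 4 stops shorter (darker).
ISO: 1600 → 3200 → 6400 → 12800 → 25600 — 4 stops raised (brighter).
Net so far: 3 stops darker. Aperture: f/2.8 → f/2 → f/1.4 → f/1.0.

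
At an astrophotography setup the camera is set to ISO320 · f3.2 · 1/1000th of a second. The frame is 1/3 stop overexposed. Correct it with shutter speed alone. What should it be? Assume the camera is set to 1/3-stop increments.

Overexposed by 1/3 stop → need 1/3 stop darker.
Shutter speed: 1/1000 → 1/1250.

1/1250s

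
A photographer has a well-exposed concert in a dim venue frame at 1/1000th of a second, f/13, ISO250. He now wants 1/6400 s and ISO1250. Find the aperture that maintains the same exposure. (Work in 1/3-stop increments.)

f/11

Shutter speed: 1/1000 → 1/1250 → 1/1600 → 1/2000 → 1/2500 → 1/3200 → 1/4000 → 1/5000 → 1/6400 — 2 2/3 stops faster (darker).
ISO: 250 → 320 → 400 → 500 → 640 → 800 → 1000 → 1250 — 2 1/3 stops higher (brighter).
Net change so far: 1/3 stop darker. Offset with the aperture: f/13 → f/11.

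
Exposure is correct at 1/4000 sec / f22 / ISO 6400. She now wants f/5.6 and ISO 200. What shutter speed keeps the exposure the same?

1/2000s

Aperture: f/22 → f/16 → f/11 → f/8 → f/5.6 — 4 stops larger aperture (brighter).
ISO: 6400 → 3200 → 1600 → 800 → 400 → 200 — 5 stops lower (darker).
Net change so far: 1 stop darker. Offset with the shutter speed: 1/4000 → 1/2000.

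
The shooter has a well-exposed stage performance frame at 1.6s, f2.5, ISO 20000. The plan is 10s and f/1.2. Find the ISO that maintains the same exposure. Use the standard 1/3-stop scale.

ISO 800

Shutter speed: 1.6 → 2 → 2.5 → 3.2 → 4 → 5 → 6 → 8 → 10 — 2 2/3 stops slower (brighter).
Aperture: f/2.5 → f/2.2 → f/2 → f/1.8 → f/1.6 → f/1.4 → f/1.2 — 2 stops larger aperture (brighter).
Net change so far: 4 2/3 stops brighter. Offset with the ISO: 20000 → 16000 → 12800 → 10000 → 8000 → 6400 → 5000 → 4000 → 3200 → 2500 → 2000 → 1600 → 1250 → 1000 → 800.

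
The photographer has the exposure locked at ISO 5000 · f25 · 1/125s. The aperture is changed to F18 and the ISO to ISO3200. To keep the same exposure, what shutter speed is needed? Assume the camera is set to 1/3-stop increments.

Aperture: f/25 → f/22 → f/20 → f/18 — 1 stop larger aperture (brighter).
ISO: 5000 → 4000 → 3200 — 2/3 stop dropped (darker).
Net change so far: 1/3 stop brighter. Offset with the shutter speed: 1/125 → 1/160.

1/160s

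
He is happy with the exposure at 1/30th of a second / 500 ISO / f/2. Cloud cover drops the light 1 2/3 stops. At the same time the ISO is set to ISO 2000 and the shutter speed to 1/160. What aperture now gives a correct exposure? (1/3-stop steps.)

f/1.0

Scene light: 1 2/3 stops darker.
ISO: 500 → 640 → 800 → 1000 → 1250 → 1600 → 2000 — 2 stops raised (brighter).
Shutter speed: 1/30 → 1/40 → 1/50 → 1/60 → 1/80 → 1/100 → 1/125 → 1/160 — 2 1/3 stops shorter (darker).
Net so far: 2 stops darker. Aperture: f/2 → f/1.8 → f/1.6 → f/1.4 → f/1.2 → f/1.1 → f/1.0.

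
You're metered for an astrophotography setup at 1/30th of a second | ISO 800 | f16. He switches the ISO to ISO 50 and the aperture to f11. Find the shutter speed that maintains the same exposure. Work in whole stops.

1/4s

ISO: 800 → 400 → 200 → 100 → 50 — 4 stops dropped (darker).
Aperture: f/16 → f/11 — 1 stop opened up (brighter).
Net change so far: 3 stops darker. Offset with the shutter speed: 1/30 → 1/15 → 1/8 → 1/4.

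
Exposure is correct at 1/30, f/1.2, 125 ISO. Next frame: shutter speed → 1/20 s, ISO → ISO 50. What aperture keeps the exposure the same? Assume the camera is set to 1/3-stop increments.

f/1.0

Shutter speed: 1/30 → 1/25 → 1/20 — 2/3 stop slower (brighter).
ISO: 125 → 100 → 80 → 64 → 50 — 1 1/3 stops dropped (darker).
Net change so far: 2/3 stop darker. Offset with the aperture: f/1.2 → f/1.1 → f/1.0.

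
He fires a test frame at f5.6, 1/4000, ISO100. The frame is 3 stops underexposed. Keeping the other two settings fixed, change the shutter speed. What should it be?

1/500s

Underexposed by 3 stops → need 3 stops brighter.
Shutter speed: 1/4000 → 1/2000 → 1/1000 → 1/500.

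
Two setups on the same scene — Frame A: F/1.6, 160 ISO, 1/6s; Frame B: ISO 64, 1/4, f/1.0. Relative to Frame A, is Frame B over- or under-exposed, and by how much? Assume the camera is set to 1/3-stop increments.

2/3 stop brighter

Aperture: f/1.6 → f/1.4 → f/1.2 → f/1.1 → f/1.0 — 1 1/3 stops larger aperture (brighter).
Shutter speed: 1/6 → 1/5 → 1/4 — 2/3 stop slower (brighter).
ISO: 160 → 125 → 100 → 80 → 64 — 1 1/3 stops lower (darker).
Net: +1 1/3 +2/3 −1 1/3 = +2/3 stops.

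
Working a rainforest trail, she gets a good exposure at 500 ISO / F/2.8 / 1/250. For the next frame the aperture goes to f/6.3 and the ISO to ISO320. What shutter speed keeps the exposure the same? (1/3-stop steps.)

Aperture: f/2.8 → f/3.2 → f/3.5 → f/4 → f/4.5 → f/5 → f/5.6 → f/6.3 — 2 1/3 stops smaller aperture (darker).
ISO: 500 → 400 → 320 — 2/3 stop lower (darker).
Net change so far: 3 stops darker. Offset with the shutter speed: 1/250 → 1/200 → 1/160 → 1/125 → 1/100 → 1/80 → 1/60 → 1/50 → 1/40 → 1/30.

1/30s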